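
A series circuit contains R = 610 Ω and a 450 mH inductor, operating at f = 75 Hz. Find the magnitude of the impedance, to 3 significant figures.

646 Ω

ω = 2πf = 471.2 rad/s
X_L = ωL = 212 Ω
Z = 610 + j212 Ω
|Z| = √(610² + 212²) = 646 Ω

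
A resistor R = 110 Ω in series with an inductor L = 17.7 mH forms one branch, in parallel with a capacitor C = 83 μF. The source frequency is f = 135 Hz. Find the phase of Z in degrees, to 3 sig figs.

ω = 2πf = 848.2 rad/s
X_L = ωL = 15.0 Ω
X_C = 1/(ωC) = 14.2 Ω
Branch 1 (R+jX_L): Z₁ = 110 + j15.0 Ω, |Z₁| = 111 Ω
Branch 2 (−jX_C): Z₂ = −j14.2 Ω
Parallel: Z = Z₁Z₂/(Z₁+Z₂), |Z| = 14.3 Ω, ∠Z = -82.6°

-82.6°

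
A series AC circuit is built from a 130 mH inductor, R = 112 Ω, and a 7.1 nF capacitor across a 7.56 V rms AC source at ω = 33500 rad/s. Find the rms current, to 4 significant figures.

40.27 mA

X_L = ωL = 4355 Ω
X_C = 1/(ωC) = 4204 Ω
Net reactance X = X_L − X_C = 150.7 Ω
Z = 112.0 + j150.7 Ω
|Z| = √(112.0² + 150.7²) = 187.7 Ω
I = V/|Z| = 7.56/187.7 = 40.27 mA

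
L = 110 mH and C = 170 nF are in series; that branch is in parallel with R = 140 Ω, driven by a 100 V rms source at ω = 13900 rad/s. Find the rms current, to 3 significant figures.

X_L = ωL = 1530 Ω
X_C = 1/(ωC) = 423 Ω
Branch 1: Z₁ = R = 140 Ω
Branch 2 (series LC): Z₂ = j(X_L − X_C) = j1110 Ω
Parallel: Z = Z₁Z₂/(Z₁+Z₂), |Z| = 139 Ω, ∠Z = 7.22°
I = V/|Z| = 100/139 = 720 mA

720 mA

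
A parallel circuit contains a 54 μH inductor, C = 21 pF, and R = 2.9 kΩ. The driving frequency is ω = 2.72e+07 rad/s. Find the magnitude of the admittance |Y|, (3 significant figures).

362 μS

X_L = ωL = 1470 Ω
X_C = 1/(ωC) = 1750 Ω
Parallel: admittances add. Y = 1/R + 1/(jωL) + jωC
Y = (0.000345 − j0.000110) S
|Y| = 0.000362 S → |Z| = 1/|Y| = 2760 Ω, ∠Z = −∠Y = 17.6°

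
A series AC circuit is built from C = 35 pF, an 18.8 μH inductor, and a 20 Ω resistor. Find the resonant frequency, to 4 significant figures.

ω₀ = 1/√(LC) = 1/√(1.88e-05 × 3.5e-11) = 3.898e+07 rad/s
f₀ = ω₀/(2π) = 6.205 MHz

6.205 MHz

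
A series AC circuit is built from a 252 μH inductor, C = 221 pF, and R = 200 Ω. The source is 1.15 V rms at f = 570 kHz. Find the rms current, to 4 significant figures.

ω = 2πf = 3.581e+06 rad/s
X_L = ωL = 902.5 Ω
X_C = 1/(ωC) = 1263 Ω
Net reactance X = X_L − X_C = -360.9 Ω
Z = 200.0 − j360.9 Ω
|Z| = √(200.0² + 360.9²) = 412.6 Ω
I = V/|Z| = 1.15/412.6 = 2.787 mA

2.787 mA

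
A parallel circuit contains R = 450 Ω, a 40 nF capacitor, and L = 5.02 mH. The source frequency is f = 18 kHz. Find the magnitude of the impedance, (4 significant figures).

282.1 Ω

ω = 2πf = 113100 rad/s
X_L = ωL = 567.7 Ω
X_C = 1/(ωC) = 221.0 Ω
Parallel: admittances add. Y = 1/R + 1/(jωL) + jωC
Y = (0.002222 + j0.002763) S
|Y| = 0.003545 S → |Z| = 1/|Y| = 282.1 Ω, ∠Z = −∠Y = -51.19°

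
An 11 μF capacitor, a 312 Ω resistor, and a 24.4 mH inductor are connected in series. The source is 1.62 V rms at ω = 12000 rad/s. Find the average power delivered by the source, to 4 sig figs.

4.582 mW

X_L = ωL = 292.8 Ω
X_C = 1/(ωC) = 7.576 Ω
Net reactance X = X_L − X_C = 285.2 Ω
Z = 312.0 + j285.2 Ω
|Z| = √(312.0² + 285.2²) = 422.7 Ω
∠Z = arctan(285.2/312.0) = 42.43°
I = V/|Z| = 3.832 mA
P = VI cos φ = 1.62 × 0.003832 × cos(42.43°) = 4.582 mW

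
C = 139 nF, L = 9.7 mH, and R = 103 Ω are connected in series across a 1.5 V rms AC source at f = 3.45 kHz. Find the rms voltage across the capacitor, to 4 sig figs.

3.124 V

ω = 2πf = 21680 rad/s
X_L = ωL = 210.3 Ω
X_C = 1/(ωC) = 331.9 Ω
Net reactance X = X_L − X_C = -121.6 Ω
Z = 103.0 − j121.6 Ω
|Z| = √(103.0² + 121.6²) = 159.4 Ω
I = V/|Z| = 9.412 mA
V_C = I·|Z_C| = 0.009412 × 331.9 = 3.124 V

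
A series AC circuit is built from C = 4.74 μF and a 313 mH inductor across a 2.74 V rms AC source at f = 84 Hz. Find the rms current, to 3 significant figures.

ω = 2πf = 527.8 rad/s
X_L = ωL = 165 Ω
X_C = 1/(ωC) = 400 Ω
Net reactance X = X_L − X_C = -235 Ω
Z = − j235 Ω
|Z| = √(0² + 235²) = 235 Ω
I = V/|Z| = 2.74/235 = 11.7 mA

11.7 mA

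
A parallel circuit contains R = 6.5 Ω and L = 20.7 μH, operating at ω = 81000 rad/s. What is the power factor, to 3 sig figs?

0.250

X_L = ωL = 1.68 Ω
Parallel: admittances add. Y = 1/R + 1/(jωL)
Y = (0.154 − j0.596) S
|Y| = 0.616 S → |Z| = 1/|Y| = 1.62 Ω, ∠Z = −∠Y = 75.5°
cos φ = cos(75.5°) = 0.250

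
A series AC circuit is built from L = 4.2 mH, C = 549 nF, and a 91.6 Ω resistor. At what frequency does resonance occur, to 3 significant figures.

ω₀ = 1/√(LC) = 1/√(0.0042 × 5.49e-07) = 20830 rad/s
f₀ = ω₀/(2π) = 3.31 kHz

3.31 kHz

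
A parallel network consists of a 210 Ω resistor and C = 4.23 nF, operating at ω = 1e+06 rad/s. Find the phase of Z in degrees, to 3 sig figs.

X_C = 1/(ωC) = 236 Ω
Parallel: admittances add. Y = 1/R + jωC
Y = (0.00476 + j0.00423) S
|Y| = 0.00637 S → |Z| = 1/|Y| = 157 Ω, ∠Z = −∠Y = -41.6°

-41.6°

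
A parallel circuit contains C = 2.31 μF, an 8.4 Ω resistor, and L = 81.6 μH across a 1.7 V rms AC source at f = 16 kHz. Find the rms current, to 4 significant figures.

ω = 2πf = 100500 rad/s
X_L = ωL = 8.203 Ω
X_C = 1/(ωC) = 4.306 Ω
Parallel: admittances add. Y = 1/R + 1/(jωL) + jωC
Y = (0.1190 + j0.1103) S
|Y| = 0.1623 S → |Z| = 1/|Y| = 6.161 Ω, ∠Z = −∠Y = -42.82°
I = V/|Z| = 1.7/6.161 = 275.9 mA

275.9 mA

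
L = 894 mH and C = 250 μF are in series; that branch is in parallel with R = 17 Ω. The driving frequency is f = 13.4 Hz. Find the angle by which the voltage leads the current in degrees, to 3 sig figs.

31.5°

ω = 2πf = 84.19 rad/s
X_L = ωL = 75.3 Ω
X_C = 1/(ωC) = 47.5 Ω
Branch 1: Z₁ = R = 17.0 Ω
Branch 2 (series LC): Z₂ = j(X_L − X_C) = j27.8 Ω
Parallel: Z = Z₁Z₂/(Z₁+Z₂), |Z| = 14.5 Ω, ∠Z = 31.5°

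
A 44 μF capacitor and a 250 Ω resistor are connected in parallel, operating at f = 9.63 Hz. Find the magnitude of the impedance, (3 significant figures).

208 Ω

ω = 2πf = 60.51 rad/s
X_C = 1/(ωC) = 376 Ω
Parallel: admittances add. Y = 1/R + jωC
Y = (0.00400 + j0.00266) S
|Y| = 0.00480 S → |Z| = 1/|Y| = 208 Ω, ∠Z = −∠Y = -33.6°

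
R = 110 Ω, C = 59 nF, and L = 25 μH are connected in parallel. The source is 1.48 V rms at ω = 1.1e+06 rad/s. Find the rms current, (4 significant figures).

44.33 mA

X_L = ωL = 27.50 Ω
X_C = 1/(ωC) = 15.41 Ω
Parallel: admittances add. Y = 1/R + 1/(jωL) + jωC
Y = (0.009091 + j0.02854) S
|Y| = 0.02995 S → |Z| = 1/|Y| = 33.39 Ω, ∠Z = −∠Y = -72.33°
I = V/|Z| = 1.48/33.39 = 44.33 mA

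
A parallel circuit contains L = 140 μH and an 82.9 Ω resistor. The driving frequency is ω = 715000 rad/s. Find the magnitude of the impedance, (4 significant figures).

63.85 Ω

X_L = ωL = 100.1 Ω
Parallel: admittances add. Y = 1/R + 1/(jωL)
Y = (0.01206 − j0.009990) S
|Y| = 0.01566 S → |Z| = 1/|Y| = 63.85 Ω, ∠Z = −∠Y = 39.63°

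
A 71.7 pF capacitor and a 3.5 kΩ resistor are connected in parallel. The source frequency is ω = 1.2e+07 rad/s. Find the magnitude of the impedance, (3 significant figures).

1100 Ω

X_C = 1/(ωC) = 1160 Ω
Parallel: admittances add. Y = 1/R + jωC
Y = (0.000286 + j0.000860) S
|Y| = 0.000907 S → |Z| = 1/|Y| = 1100 Ω, ∠Z = −∠Y = -71.6°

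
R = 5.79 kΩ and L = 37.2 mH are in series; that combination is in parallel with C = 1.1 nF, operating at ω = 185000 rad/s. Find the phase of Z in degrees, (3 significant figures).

X_L = ωL = 6880 Ω
X_C = 1/(ωC) = 4910 Ω
Branch 1 (R+jX_L): Z₁ = 5790 + j6880 Ω, |Z₁| = 8990 Ω
Branch 2 (−jX_C): Z₂ = −j4910 Ω
Parallel: Z = Z₁Z₂/(Z₁+Z₂), |Z| = 7230 Ω, ∠Z = -58.8°

-58.8°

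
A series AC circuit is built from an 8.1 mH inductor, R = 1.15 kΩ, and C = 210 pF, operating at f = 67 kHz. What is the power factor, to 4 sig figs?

ω = 2πf = 421000 rad/s
X_L = ωL = 3410 Ω
X_C = 1/(ωC) = 11310 Ω
Net reactance X = X_L − X_C = -7902 Ω
Z = 1150 − j7902 Ω
|Z| = √(1150² + 7902²) = 7985 Ω
∠Z = arctan(-7902/1150) = -81.72°
cos φ = cos(-81.72°) = 0.1440

0.1440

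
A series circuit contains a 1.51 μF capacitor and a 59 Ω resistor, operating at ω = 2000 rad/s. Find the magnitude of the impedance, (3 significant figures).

X_C = 1/(ωC) = 331 Ω
Z = 59.0 − j331 Ω
|Z| = √(59.0² + 331²) = 336 Ω

336 Ω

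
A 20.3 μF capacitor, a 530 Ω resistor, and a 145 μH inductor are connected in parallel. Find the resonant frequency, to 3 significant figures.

2.93 kHz

ω₀ = 1/√(LC) = 1/√(0.000145 × 2.03e-05) = 18430 rad/s
f₀ = ω₀/(2π) = 2.93 kHz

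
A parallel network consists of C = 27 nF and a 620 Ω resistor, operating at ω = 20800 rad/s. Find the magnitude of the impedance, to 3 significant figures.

X_C = 1/(ωC) = 1780 Ω
Parallel: admittances add. Y = 1/R + jωC
Y = (0.00161 + j0.000562) S
|Y| = 0.00171 S → |Z| = 1/|Y| = 586 Ω, ∠Z = −∠Y = -19.2°

586 Ω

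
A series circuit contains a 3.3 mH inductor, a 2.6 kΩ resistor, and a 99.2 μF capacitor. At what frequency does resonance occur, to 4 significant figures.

278.2 Hz

ω₀ = 1/√(LC) = 1/√(0.0033 × 9.92e-05) = 1748 rad/s
f₀ = ω₀/(2π) = 278.2 Hz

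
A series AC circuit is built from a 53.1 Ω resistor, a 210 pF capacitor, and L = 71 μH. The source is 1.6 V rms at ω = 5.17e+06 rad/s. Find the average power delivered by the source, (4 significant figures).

X_L = ωL = 367.1 Ω
X_C = 1/(ωC) = 921.1 Ω
Net reactance X = X_L − X_C = -554.0 Ω
Z = 53.10 − j554.0 Ω
|Z| = √(53.10² + 554.0²) = 556.5 Ω
∠Z = arctan(-554.0/53.10) = -84.52°
I = V/|Z| = 2.875 mA
P = VI cos φ = 1.6 × 0.002875 × cos(-84.52°) = 438.9 μW

438.9 μW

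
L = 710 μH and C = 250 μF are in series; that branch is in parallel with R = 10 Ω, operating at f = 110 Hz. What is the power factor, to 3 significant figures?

0.468

ω = 2πf = 691.2 rad/s
X_L = ωL = 0.491 Ω
X_C = 1/(ωC) = 5.79 Ω
Branch 1: Z₁ = R = 10.0 Ω
Branch 2 (series LC): Z₂ = j(X_L − X_C) = −j5.30 Ω
Parallel: Z = Z₁Z₂/(Z₁+Z₂), |Z| = 4.68 Ω, ∠Z = -62.1°
cos φ = cos(-62.1°) = 0.468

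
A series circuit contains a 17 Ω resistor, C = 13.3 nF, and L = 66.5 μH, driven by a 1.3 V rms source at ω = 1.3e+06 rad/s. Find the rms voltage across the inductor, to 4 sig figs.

X_L = ωL = 86.45 Ω
X_C = 1/(ωC) = 57.84 Ω
Net reactance X = X_L − X_C = 28.61 Ω
Z = 17.00 + j28.61 Ω
|Z| = √(17.00² + 28.61²) = 33.28 Ω
I = V/|Z| = 39.06 mA
V_L = I·|Z_L| = 0.03906 × 86.45 = 3.377 V

3.377 V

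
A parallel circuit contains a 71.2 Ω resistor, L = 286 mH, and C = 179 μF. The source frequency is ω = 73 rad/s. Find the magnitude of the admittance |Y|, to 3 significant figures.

37.6 mS

X_L = ωL = 20.9 Ω
X_C = 1/(ωC) = 76.5 Ω
Parallel: admittances add. Y = 1/R + 1/(jωL) + jωC
Y = (0.0140 − j0.0348) S
|Y| = 0.0376 S → |Z| = 1/|Y| = 26.6 Ω, ∠Z = −∠Y = 68.0°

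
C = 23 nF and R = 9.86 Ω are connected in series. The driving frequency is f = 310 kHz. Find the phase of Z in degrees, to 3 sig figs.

ω = 2πf = 1.948e+06 rad/s
X_C = 1/(ωC) = 22.3 Ω
Z = 9.86 − j22.3 Ω
|Z| = √(9.86² + 22.3²) = 24.4 Ω
∠Z = arctan(-22.3/9.86) = -66.2°

-66.2°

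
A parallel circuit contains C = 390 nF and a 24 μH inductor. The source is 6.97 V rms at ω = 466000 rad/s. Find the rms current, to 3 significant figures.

644 mA

X_L = ωL = 11.2 Ω
X_C = 1/(ωC) = 5.50 Ω
Parallel: admittances add. Y = 1/(jωL) + jωC
Y = (0 + j0.0923) S
|Y| = 0.0923 S → |Z| = 1/|Y| = 10.8 Ω, ∠Z = −∠Y = -90.0°
I = V/|Z| = 6.97/10.8 = 644 mA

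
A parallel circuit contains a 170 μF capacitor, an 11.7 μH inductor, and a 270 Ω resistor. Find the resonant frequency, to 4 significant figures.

ω₀ = 1/√(LC) = 1/√(1.17e-05 × 0.00017) = 22420 rad/s
f₀ = ω₀/(2π) = 3.569 kHz

3.569 kHz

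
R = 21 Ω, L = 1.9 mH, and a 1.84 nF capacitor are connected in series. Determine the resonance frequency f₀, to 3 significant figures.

85.1 kHz

ω₀ = 1/√(LC) = 1/√(0.0019 × 1.84e-09) = 534800 rad/s
f₀ = ω₀/(2π) = 85.1 kHz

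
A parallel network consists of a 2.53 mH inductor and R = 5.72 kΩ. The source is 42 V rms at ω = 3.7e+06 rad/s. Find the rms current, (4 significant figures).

X_L = ωL = 9361 Ω
Parallel: admittances add. Y = 1/R + 1/(jωL)
Y = (0.0001748 − j0.0001068) S
|Y| = 0.0002049 S → |Z| = 1/|Y| = 4881 Ω, ∠Z = −∠Y = 31.43°
I = V/|Z| = 42/4881 = 8.605 mA

8.605 mA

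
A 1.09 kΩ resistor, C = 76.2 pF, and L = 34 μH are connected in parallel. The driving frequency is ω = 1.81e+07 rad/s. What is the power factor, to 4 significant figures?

0.9659

X_L = ωL = 615.4 Ω
X_C = 1/(ωC) = 725.0 Ω
Parallel: admittances add. Y = 1/R + 1/(jωL) + jωC
Y = (0.0009174 − j0.0002457) S
|Y| = 0.0009498 S → |Z| = 1/|Y| = 1053 Ω, ∠Z = −∠Y = 15.00°
cos φ = cos(15.00°) = 0.9659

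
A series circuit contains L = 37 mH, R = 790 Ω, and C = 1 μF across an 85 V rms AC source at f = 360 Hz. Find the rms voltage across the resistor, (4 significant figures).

77.41 V

ω = 2πf = 2262 rad/s
X_L = ωL = 83.69 Ω
X_C = 1/(ωC) = 442.1 Ω
Net reactance X = X_L − X_C = -358.4 Ω
Z = 790.0 − j358.4 Ω
|Z| = √(790.0² + 358.4²) = 867.5 Ω
I = V/|Z| = 97.98 mA
V_R = I·|Z_R| = 0.09798 × 790.0 = 77.41 V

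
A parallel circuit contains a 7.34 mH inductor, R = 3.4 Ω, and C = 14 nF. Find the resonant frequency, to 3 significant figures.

15.7 kHz

ω₀ = 1/√(LC) = 1/√(0.00734 × 1.4e-08) = 98650 rad/s
f₀ = ω₀/(2π) = 15.7 kHz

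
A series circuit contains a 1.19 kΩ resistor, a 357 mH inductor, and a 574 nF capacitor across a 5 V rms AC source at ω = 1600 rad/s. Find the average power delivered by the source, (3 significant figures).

17.7 mW

X_L = ωL = 571 Ω
X_C = 1/(ωC) = 1090 Ω
Net reactance X = X_L − X_C = -518 Ω
Z = 1190 − j518 Ω
|Z| = √(1190² + 518²) = 1300 Ω
∠Z = arctan(-518/1190) = -23.5°
I = V/|Z| = 3.85 mA
P = VI cos φ = 5 × 0.00385 × cos(-23.5°) = 17.7 mW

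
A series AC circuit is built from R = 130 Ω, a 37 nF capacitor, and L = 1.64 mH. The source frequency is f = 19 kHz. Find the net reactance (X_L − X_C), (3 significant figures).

-30.6 Ω

ω = 2πf = 119400 rad/s
X_L = ωL = 196 Ω
X_C = 1/(ωC) = 226 Ω
X = 196 − 226 = -30.6 Ω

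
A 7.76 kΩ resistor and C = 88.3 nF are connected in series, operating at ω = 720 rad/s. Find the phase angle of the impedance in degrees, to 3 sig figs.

-63.7°

X_C = 1/(ωC) = 15700 Ω
Z = 7760 − j15700 Ω
|Z| = √(7760² + 15700²) = 17500 Ω
∠Z = arctan(-15700/7760) = -63.7°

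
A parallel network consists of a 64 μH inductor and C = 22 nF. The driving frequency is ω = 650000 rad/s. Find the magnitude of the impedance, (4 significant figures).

X_L = ωL = 41.60 Ω
X_C = 1/(ωC) = 69.93 Ω
Parallel: admittances add. Y = 1/(jωL) + jωC
Y = (0 − j0.009738) S
|Y| = 0.009738 S → |Z| = 1/|Y| = 102.7 Ω, ∠Z = −∠Y = 90.00°

102.7 Ω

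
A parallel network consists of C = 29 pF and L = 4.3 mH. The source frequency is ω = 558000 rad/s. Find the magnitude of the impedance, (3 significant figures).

2500 Ω

X_L = ωL = 2400 Ω
X_C = 1/(ωC) = 61800 Ω
Parallel: admittances add. Y = 1/(jωL) + jωC
Y = (0 − j0.000401) S
|Y| = 0.000401 S → |Z| = 1/|Y| = 2500 Ω, ∠Z = −∠Y = 90.0°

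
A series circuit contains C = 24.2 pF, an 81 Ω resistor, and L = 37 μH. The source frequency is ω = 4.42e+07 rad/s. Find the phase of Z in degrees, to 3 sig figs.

X_L = ωL = 1640 Ω
X_C = 1/(ωC) = 935 Ω
Net reactance X = X_L − X_C = 701 Ω
Z = 81.0 + j701 Ω
|Z| = √(81.0² + 701²) = 705 Ω
∠Z = arctan(701/81.0) = 83.4°

83.4°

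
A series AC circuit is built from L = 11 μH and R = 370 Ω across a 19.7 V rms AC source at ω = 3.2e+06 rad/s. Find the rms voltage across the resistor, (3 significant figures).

19.6 V

X_L = ωL = 35.2 Ω
Z = 370 + j35.2 Ω
|Z| = √(370² + 35.2²) = 372 Ω
I = V/|Z| = 53.0 mA
V_R = I·|Z_R| = 0.0530 × 370 = 19.6 V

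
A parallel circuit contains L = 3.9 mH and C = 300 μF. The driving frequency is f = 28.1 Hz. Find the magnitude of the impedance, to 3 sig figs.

0.715 Ω

ω = 2πf = 176.6 rad/s
X_L = ωL = 0.689 Ω
X_C = 1/(ωC) = 18.9 Ω
Parallel: admittances add. Y = 1/(jωL) + jωC
Y = (0 − j1.40) S
|Y| = 1.40 S → |Z| = 1/|Y| = 0.715 Ω, ∠Z = −∠Y = 90.0°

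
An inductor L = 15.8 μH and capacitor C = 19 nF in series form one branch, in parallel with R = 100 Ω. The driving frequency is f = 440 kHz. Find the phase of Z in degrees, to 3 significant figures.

ω = 2πf = 2.765e+06 rad/s
X_L = ωL = 43.7 Ω
X_C = 1/(ωC) = 19.0 Ω
Branch 1: Z₁ = R = 100 Ω
Branch 2 (series LC): Z₂ = j(X_L − X_C) = j24.6 Ω
Parallel: Z = Z₁Z₂/(Z₁+Z₂), |Z| = 23.9 Ω, ∠Z = 76.2°

76.2°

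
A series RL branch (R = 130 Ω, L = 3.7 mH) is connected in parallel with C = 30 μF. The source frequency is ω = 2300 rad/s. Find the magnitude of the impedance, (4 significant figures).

14.51 Ω

X_L = ωL = 8.510 Ω
X_C = 1/(ωC) = 14.49 Ω
Branch 1 (R+jX_L): Z₁ = 130.0 + j8.510 Ω, |Z₁| = 130.3 Ω
Branch 2 (−jX_C): Z₂ = −j14.49 Ω
Parallel: Z = Z₁Z₂/(Z₁+Z₂), |Z| = 14.51 Ω, ∠Z = -83.62°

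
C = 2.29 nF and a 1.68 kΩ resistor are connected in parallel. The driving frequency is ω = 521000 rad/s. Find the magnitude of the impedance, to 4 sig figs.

750.0 Ω

X_C = 1/(ωC) = 838.2 Ω
Parallel: admittances add. Y = 1/R + jωC
Y = (0.0005952 + j0.001193) S
|Y| = 0.001333 S → |Z| = 1/|Y| = 750.0 Ω, ∠Z = −∠Y = -63.49°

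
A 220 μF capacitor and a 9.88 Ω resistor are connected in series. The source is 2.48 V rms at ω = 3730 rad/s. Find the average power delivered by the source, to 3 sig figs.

X_C = 1/(ωC) = 1.22 Ω
Z = 9.88 − j1.22 Ω
|Z| = √(9.88² + 1.22²) = 9.95 Ω
∠Z = arctan(-1.22/9.88) = -7.03°
I = V/|Z| = 249 mA
P = VI cos φ = 2.48 × 0.249 × cos(-7.03°) = 613 mW

613 mW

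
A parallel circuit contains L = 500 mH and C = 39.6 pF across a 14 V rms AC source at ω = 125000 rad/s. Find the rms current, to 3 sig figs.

X_L = ωL = 62500 Ω
X_C = 1/(ωC) = 202000 Ω
Parallel: admittances add. Y = 1/(jωL) + jωC
Y = (0 − j1.1e-05) S
|Y| = 1.1e-05 S → |Z| = 1/|Y| = 90500 Ω, ∠Z = −∠Y = 90.0°
I = V/|Z| = 14/90500 = 155 μA

155 μA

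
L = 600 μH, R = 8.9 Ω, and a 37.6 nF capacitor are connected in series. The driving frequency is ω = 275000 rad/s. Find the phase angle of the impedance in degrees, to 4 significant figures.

82.57°

X_L = ωL = 165.0 Ω
X_C = 1/(ωC) = 96.71 Ω
Net reactance X = X_L − X_C = 68.29 Ω
Z = 8.900 + j68.29 Ω
|Z| = √(8.900² + 68.29²) = 68.87 Ω
∠Z = arctan(68.29/8.900) = 82.57°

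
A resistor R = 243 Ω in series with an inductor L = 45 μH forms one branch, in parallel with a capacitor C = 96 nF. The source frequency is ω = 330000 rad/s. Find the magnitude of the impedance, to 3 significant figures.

X_L = ωL = 14.9 Ω
X_C = 1/(ωC) = 31.6 Ω
Branch 1 (R+jX_L): Z₁ = 243 + j14.9 Ω, |Z₁| = 243 Ω
Branch 2 (−jX_C): Z₂ = −j31.6 Ω
Parallel: Z = Z₁Z₂/(Z₁+Z₂), |Z| = 31.5 Ω, ∠Z = -82.6°

31.5 Ω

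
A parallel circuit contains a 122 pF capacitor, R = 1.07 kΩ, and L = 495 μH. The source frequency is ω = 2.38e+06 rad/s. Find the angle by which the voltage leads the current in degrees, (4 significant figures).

X_L = ωL = 1178 Ω
X_C = 1/(ωC) = 3444 Ω
Parallel: admittances add. Y = 1/R + 1/(jωL) + jωC
Y = (0.0009346 − j0.0005585) S
|Y| = 0.001089 S → |Z| = 1/|Y| = 918.5 Ω, ∠Z = −∠Y = 30.86°

30.86°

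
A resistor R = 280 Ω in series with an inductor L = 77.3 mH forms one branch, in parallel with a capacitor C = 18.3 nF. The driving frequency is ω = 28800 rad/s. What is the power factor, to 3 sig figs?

X_L = ωL = 2230 Ω
X_C = 1/(ωC) = 1900 Ω
Branch 1 (R+jX_L): Z₁ = 280 + j2230 Ω, |Z₁| = 2240 Ω
Branch 2 (−jX_C): Z₂ = −j1900 Ω
Parallel: Z = Z₁Z₂/(Z₁+Z₂), |Z| = 9860 Ω, ∠Z = -56.8°
cos φ = cos(-56.8°) = 0.548

0.548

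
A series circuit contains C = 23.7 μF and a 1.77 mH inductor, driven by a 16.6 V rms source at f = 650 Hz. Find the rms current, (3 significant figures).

5.35 A

ω = 2πf = 4084 rad/s
X_L = ωL = 7.23 Ω
X_C = 1/(ωC) = 10.3 Ω
Net reactance X = X_L − X_C = -3.10 Ω
Z = − j3.10 Ω
|Z| = √(0² + 3.10²) = 3.10 Ω
I = V/|Z| = 16.6/3.10 = 5.35 A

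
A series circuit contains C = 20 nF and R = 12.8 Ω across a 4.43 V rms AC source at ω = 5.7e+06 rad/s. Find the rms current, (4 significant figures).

285.5 mA

X_C = 1/(ωC) = 8.772 Ω
Z = 12.80 − j8.772 Ω
|Z| = √(12.80² + 8.772²) = 15.52 Ω
I = V/|Z| = 4.43/15.52 = 285.5 mA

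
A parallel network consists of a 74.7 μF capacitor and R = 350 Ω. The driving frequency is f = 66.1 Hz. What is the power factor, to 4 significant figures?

0.09171

ω = 2πf = 415.3 rad/s
X_C = 1/(ωC) = 32.23 Ω
Parallel: admittances add. Y = 1/R + jωC
Y = (0.002857 + j0.03102) S
|Y| = 0.03116 S → |Z| = 1/|Y| = 32.10 Ω, ∠Z = −∠Y = -84.74°
cos φ = cos(-84.74°) = 0.09171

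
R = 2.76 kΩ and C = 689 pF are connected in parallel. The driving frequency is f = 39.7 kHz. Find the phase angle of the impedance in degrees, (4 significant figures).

ω = 2πf = 249400 rad/s
X_C = 1/(ωC) = 5818 Ω
Parallel: admittances add. Y = 1/R + jωC
Y = (0.0003623 + j0.0001719) S
|Y| = 0.0004010 S → |Z| = 1/|Y| = 2494 Ω, ∠Z = −∠Y = -25.38°

-25.38°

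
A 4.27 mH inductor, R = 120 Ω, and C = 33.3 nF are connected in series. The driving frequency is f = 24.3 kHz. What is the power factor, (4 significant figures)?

0.2549

ω = 2πf = 152700 rad/s
X_L = ωL = 651.9 Ω
X_C = 1/(ωC) = 196.7 Ω
Net reactance X = X_L − X_C = 455.3 Ω
Z = 120.0 + j455.3 Ω
|Z| = √(120.0² + 455.3²) = 470.8 Ω
∠Z = arctan(455.3/120.0) = 75.23°
cos φ = cos(75.23°) = 0.2549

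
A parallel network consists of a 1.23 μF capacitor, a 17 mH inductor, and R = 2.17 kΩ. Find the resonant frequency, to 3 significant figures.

1.10 kHz

ω₀ = 1/√(LC) = 1/√(0.017 × 1.23e-06) = 6915 rad/s
f₀ = ω₀/(2π) = 1.10 kHz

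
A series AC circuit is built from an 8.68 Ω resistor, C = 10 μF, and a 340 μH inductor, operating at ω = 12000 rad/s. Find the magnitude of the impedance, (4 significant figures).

9.666 Ω

X_L = ωL = 4.080 Ω
X_C = 1/(ωC) = 8.333 Ω
Net reactance X = X_L − X_C = -4.253 Ω
Z = 8.680 − j4.253 Ω
|Z| = √(8.680² + 4.253²) = 9.666 Ω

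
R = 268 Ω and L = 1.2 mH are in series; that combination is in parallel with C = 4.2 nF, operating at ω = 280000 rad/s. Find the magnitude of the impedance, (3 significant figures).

630 Ω

X_L = ωL = 336 Ω
X_C = 1/(ωC) = 850 Ω
Branch 1 (R+jX_L): Z₁ = 268 + j336 Ω, |Z₁| = 430 Ω
Branch 2 (−jX_C): Z₂ = −j850 Ω
Parallel: Z = Z₁Z₂/(Z₁+Z₂), |Z| = 630 Ω, ∠Z = 23.9°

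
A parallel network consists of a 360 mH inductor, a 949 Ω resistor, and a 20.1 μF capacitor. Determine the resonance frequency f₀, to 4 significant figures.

59.17 Hz

ω₀ = 1/√(LC) = 1/√(0.36 × 2.01e-05) = 371.7 rad/s
f₀ = ω₀/(2π) = 59.17 Hz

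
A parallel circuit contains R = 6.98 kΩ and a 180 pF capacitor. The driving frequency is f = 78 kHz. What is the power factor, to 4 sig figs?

0.8515

ω = 2πf = 490100 rad/s
X_C = 1/(ωC) = 11340 Ω
Parallel: admittances add. Y = 1/R + jωC
Y = (0.0001433 + j8.822e-05) S
|Y| = 0.0001682 S → |Z| = 1/|Y| = 5944 Ω, ∠Z = −∠Y = -31.62°
cos φ = cos(-31.62°) = 0.8515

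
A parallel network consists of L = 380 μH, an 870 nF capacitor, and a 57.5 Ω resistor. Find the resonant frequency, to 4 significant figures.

8.753 kHz

ω₀ = 1/√(LC) = 1/√(0.00038 × 8.7e-07) = 55000 rad/s
f₀ = ω₀/(2π) = 8.753 kHz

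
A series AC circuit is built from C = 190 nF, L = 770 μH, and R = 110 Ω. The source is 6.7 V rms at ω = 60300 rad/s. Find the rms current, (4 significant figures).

57.10 mA

X_L = ωL = 46.43 Ω
X_C = 1/(ωC) = 87.28 Ω
Net reactance X = X_L − X_C = -40.85 Ω
Z = 110.0 − j40.85 Ω
|Z| = √(110.0² + 40.85²) = 117.3 Ω
I = V/|Z| = 6.7/117.3 = 57.10 mA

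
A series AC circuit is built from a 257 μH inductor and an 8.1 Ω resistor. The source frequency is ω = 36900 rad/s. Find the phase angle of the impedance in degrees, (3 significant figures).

49.5°

X_L = ωL = 9.48 Ω
Z = 8.10 + j9.48 Ω
|Z| = √(8.10² + 9.48²) = 12.5 Ω
∠Z = arctan(9.48/8.10) = 49.5°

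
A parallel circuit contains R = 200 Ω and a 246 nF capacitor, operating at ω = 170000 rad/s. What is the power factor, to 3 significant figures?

X_C = 1/(ωC) = 23.9 Ω
Parallel: admittances add. Y = 1/R + jωC
Y = (0.00500 + j0.0418) S
|Y| = 0.0421 S → |Z| = 1/|Y| = 23.7 Ω, ∠Z = −∠Y = -83.2°
cos φ = cos(-83.2°) = 0.119

0.119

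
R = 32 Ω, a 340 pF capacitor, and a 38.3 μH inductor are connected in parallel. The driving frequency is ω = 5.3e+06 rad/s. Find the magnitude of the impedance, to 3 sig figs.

31.8 Ω

X_L = ωL = 203 Ω
X_C = 1/(ωC) = 555 Ω
Parallel: admittances add. Y = 1/R + 1/(jωL) + jωC
Y = (0.0312 − j0.00312) S
|Y| = 0.0314 S → |Z| = 1/|Y| = 31.8 Ω, ∠Z = −∠Y = 5.71°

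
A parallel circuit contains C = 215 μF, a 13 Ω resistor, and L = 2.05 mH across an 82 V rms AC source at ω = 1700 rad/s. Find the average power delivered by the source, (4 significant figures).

X_L = ωL = 3.485 Ω
X_C = 1/(ωC) = 2.736 Ω
Parallel: admittances add. Y = 1/R + 1/(jωL) + jωC
Y = (0.07692 + j0.07856) S
|Y| = 0.1099 S → |Z| = 1/|Y| = 9.095 Ω, ∠Z = −∠Y = -45.60°
I = V/|Z| = 9.016 A
P = VI cos φ = 82 × 9.016 × cos(-45.60°) = 517.2 W

517.2 W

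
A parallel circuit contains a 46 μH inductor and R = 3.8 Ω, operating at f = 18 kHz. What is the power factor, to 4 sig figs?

ω = 2πf = 113100 rad/s
X_L = ωL = 5.202 Ω
Parallel: admittances add. Y = 1/R + 1/(jωL)
Y = (0.2632 − j0.1922) S
|Y| = 0.3259 S → |Z| = 1/|Y| = 3.069 Ω, ∠Z = −∠Y = 36.15°
cos φ = cos(36.15°) = 0.8075

0.8075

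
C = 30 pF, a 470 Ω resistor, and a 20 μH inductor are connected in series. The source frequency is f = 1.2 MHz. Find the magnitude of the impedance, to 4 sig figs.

4296 Ω

ω = 2πf = 7.54e+06 rad/s
X_L = ωL = 150.8 Ω
X_C = 1/(ωC) = 4421 Ω
Net reactance X = X_L − X_C = -4270 Ω
Z = 470.0 − j4270 Ω
|Z| = √(470.0² + 4270²) = 4296 Ω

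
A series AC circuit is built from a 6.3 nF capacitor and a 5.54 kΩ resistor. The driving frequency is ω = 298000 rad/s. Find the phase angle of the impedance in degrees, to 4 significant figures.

-5.492°

X_C = 1/(ωC) = 532.7 Ω
Z = 5540 − j532.7 Ω
|Z| = √(5540² + 532.7²) = 5566 Ω
∠Z = arctan(-532.7/5540) = -5.492°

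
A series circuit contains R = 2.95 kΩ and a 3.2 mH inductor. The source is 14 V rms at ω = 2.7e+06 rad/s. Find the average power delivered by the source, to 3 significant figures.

X_L = ωL = 8640 Ω
Z = 2950 + j8640 Ω
|Z| = √(2950² + 8640²) = 9130 Ω
∠Z = arctan(8640/2950) = 71.1°
I = V/|Z| = 1.53 mA
P = VI cos φ = 14 × 0.00153 × cos(71.1°) = 6.94 mW

6.94 mW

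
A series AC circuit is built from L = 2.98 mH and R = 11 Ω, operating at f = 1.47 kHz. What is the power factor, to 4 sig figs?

0.3711

ω = 2πf = 9236 rad/s
X_L = ωL = 27.52 Ω
Z = 11.00 + j27.52 Ω
|Z| = √(11.00² + 27.52²) = 29.64 Ω
∠Z = arctan(27.52/11.00) = 68.22°
cos φ = cos(68.22°) = 0.3711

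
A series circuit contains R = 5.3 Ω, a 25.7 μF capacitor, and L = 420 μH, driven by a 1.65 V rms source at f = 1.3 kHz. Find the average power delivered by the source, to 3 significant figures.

ω = 2πf = 8168 rad/s
X_L = ωL = 3.43 Ω
X_C = 1/(ωC) = 4.76 Ω
Net reactance X = X_L − X_C = -1.33 Ω
Z = 5.30 − j1.33 Ω
|Z| = √(5.30² + 1.33²) = 5.47 Ω
∠Z = arctan(-1.33/5.30) = -14.1°
I = V/|Z| = 302 mA
P = VI cos φ = 1.65 × 0.302 × cos(-14.1°) = 483 mW

483 mW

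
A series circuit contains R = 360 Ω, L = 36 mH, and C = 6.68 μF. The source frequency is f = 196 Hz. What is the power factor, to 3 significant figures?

ω = 2πf = 1232 rad/s
X_L = ωL = 44.3 Ω
X_C = 1/(ωC) = 122 Ω
Net reactance X = X_L − X_C = -77.2 Ω
Z = 360 − j77.2 Ω
|Z| = √(360² + 77.2²) = 368 Ω
∠Z = arctan(-77.2/360) = -12.1°
cos φ = cos(-12.1°) = 0.978

0.978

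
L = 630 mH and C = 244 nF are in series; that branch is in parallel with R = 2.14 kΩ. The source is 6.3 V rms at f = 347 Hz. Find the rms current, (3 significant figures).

12.8 mA

ω = 2πf = 2180 rad/s
X_L = ωL = 1370 Ω
X_C = 1/(ωC) = 1880 Ω
Branch 1: Z₁ = R = 2140 Ω
Branch 2 (series LC): Z₂ = j(X_L − X_C) = −j506 Ω
Parallel: Z = Z₁Z₂/(Z₁+Z₂), |Z| = 493 Ω, ∠Z = -76.7°
I = V/|Z| = 6.3/493 = 12.8 mA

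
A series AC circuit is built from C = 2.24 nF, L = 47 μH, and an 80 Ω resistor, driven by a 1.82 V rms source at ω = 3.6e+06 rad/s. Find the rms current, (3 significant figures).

19.8 mA

X_L = ωL = 169 Ω
X_C = 1/(ωC) = 124 Ω
Net reactance X = X_L − X_C = 45.2 Ω
Z = 80.0 + j45.2 Ω
|Z| = √(80.0² + 45.2²) = 91.9 Ω
I = V/|Z| = 1.82/91.9 = 19.8 mA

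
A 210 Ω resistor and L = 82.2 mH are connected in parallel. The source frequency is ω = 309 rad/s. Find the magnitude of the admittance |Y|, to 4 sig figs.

39.66 mS

X_L = ωL = 25.40 Ω
Parallel: admittances add. Y = 1/R + 1/(jωL)
Y = (0.004762 − j0.03937) S
|Y| = 0.03966 S → |Z| = 1/|Y| = 25.22 Ω, ∠Z = −∠Y = 83.10°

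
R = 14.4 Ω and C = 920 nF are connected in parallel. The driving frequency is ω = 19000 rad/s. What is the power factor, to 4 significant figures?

X_C = 1/(ωC) = 57.21 Ω
Parallel: admittances add. Y = 1/R + jωC
Y = (0.06944 + j0.01748) S
|Y| = 0.07161 S → |Z| = 1/|Y| = 13.96 Ω, ∠Z = −∠Y = -14.13°
cos φ = cos(-14.13°) = 0.9698

0.9698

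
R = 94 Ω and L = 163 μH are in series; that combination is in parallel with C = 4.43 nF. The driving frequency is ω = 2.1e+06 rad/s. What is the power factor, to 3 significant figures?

X_L = ωL = 342 Ω
X_C = 1/(ωC) = 107 Ω
Branch 1 (R+jX_L): Z₁ = 94.0 + j342 Ω, |Z₁| = 355 Ω
Branch 2 (−jX_C): Z₂ = −j107 Ω
Parallel: Z = Z₁Z₂/(Z₁+Z₂), |Z| = 151 Ω, ∠Z = -83.5°
cos φ = cos(-83.5°) = 0.113

0.113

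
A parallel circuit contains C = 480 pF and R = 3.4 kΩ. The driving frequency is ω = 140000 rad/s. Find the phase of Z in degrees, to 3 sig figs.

X_C = 1/(ωC) = 14900 Ω
Parallel: admittances add. Y = 1/R + jωC
Y = (0.000294 + j6.72e-05) S
|Y| = 0.000302 S → |Z| = 1/|Y| = 3310 Ω, ∠Z = −∠Y = -12.9°

-12.9°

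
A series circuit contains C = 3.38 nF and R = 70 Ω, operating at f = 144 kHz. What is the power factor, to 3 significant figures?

0.209

ω = 2πf = 904800 rad/s
X_C = 1/(ωC) = 327 Ω
Z = 70.0 − j327 Ω
|Z| = √(70.0² + 327²) = 334 Ω
∠Z = arctan(-327/70.0) = -77.9°
cos φ = cos(-77.9°) = 0.209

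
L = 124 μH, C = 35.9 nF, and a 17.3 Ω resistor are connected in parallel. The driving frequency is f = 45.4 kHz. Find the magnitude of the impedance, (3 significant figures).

ω = 2πf = 285300 rad/s
X_L = ωL = 35.4 Ω
X_C = 1/(ωC) = 97.6 Ω
Parallel: admittances add. Y = 1/R + 1/(jωL) + jωC
Y = (0.0578 − j0.0180) S
|Y| = 0.0606 S → |Z| = 1/|Y| = 16.5 Ω, ∠Z = −∠Y = 17.3°

16.5 Ω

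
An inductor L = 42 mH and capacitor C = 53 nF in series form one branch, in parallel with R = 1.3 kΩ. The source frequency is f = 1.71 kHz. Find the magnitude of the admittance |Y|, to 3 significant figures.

1.09 mS

ω = 2πf = 10740 rad/s
X_L = ωL = 451 Ω
X_C = 1/(ωC) = 1760 Ω
Branch 1: Z₁ = R = 1300 Ω
Branch 2 (series LC): Z₂ = j(X_L − X_C) = −j1300 Ω
Parallel: Z = Z₁Z₂/(Z₁+Z₂), |Z| = 921 Ω, ∠Z = -44.9°
|Y| = 1/|Z| = 1.09 mS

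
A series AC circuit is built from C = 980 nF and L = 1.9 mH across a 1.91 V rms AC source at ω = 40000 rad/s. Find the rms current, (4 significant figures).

37.83 mA

X_L = ωL = 76.00 Ω
X_C = 1/(ωC) = 25.51 Ω
Net reactance X = X_L − X_C = 50.49 Ω
Z = j50.49 Ω
|Z| = √(0² + 50.49²) = 50.49 Ω
I = V/|Z| = 1.91/50.49 = 37.83 mA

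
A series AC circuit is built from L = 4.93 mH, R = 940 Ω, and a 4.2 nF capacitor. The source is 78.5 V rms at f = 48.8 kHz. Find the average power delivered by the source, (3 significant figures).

ω = 2πf = 306600 rad/s
X_L = ωL = 1510 Ω
X_C = 1/(ωC) = 777 Ω
Net reactance X = X_L − X_C = 735 Ω
Z = 940 + j735 Ω
|Z| = √(940² + 735²) = 1190 Ω
∠Z = arctan(735/940) = 38.0°
I = V/|Z| = 65.8 mA
P = VI cos φ = 78.5 × 0.0658 × cos(38.0°) = 4.07 W

4.07 W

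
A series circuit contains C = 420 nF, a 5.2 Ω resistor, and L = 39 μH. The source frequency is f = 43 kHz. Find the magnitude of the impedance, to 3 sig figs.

ω = 2πf = 270200 rad/s
X_L = ωL = 10.5 Ω
X_C = 1/(ωC) = 8.81 Ω
Net reactance X = X_L − X_C = 1.72 Ω
Z = 5.20 + j1.72 Ω
|Z| = √(5.20² + 1.72²) = 5.48 Ω

5.48 Ω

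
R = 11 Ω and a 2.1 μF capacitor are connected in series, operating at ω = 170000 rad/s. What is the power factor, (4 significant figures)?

0.9691

X_C = 1/(ωC) = 2.801 Ω
Z = 11.00 − j2.801 Ω
|Z| = √(11.00² + 2.801²) = 11.35 Ω
∠Z = arctan(-2.801/11.00) = -14.29°
cos φ = cos(-14.29°) = 0.9691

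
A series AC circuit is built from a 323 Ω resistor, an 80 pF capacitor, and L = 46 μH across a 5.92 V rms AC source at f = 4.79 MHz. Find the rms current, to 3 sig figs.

5.80 mA

ω = 2πf = 3.01e+07 rad/s
X_L = ωL = 1380 Ω
X_C = 1/(ωC) = 415 Ω
Net reactance X = X_L − X_C = 969 Ω
Z = 323 + j969 Ω
|Z| = √(323² + 969²) = 1020 Ω
I = V/|Z| = 5.92/1020 = 5.80 mA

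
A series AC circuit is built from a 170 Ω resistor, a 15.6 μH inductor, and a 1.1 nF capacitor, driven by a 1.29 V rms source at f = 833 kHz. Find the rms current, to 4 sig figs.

6.673 mA

ω = 2πf = 5.234e+06 rad/s
X_L = ωL = 81.65 Ω
X_C = 1/(ωC) = 173.7 Ω
Net reactance X = X_L − X_C = -92.04 Ω
Z = 170.0 − j92.04 Ω
|Z| = √(170.0² + 92.04²) = 193.3 Ω
I = V/|Z| = 1.29/193.3 = 6.673 mA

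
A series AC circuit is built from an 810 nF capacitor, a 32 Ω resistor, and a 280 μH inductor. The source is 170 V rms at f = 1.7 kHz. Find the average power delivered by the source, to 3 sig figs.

67.5 W

ω = 2πf = 10680 rad/s
X_L = ωL = 2.99 Ω
X_C = 1/(ωC) = 116 Ω
Net reactance X = X_L − X_C = -113 Ω
Z = 32.0 − j113 Ω
|Z| = √(32.0² + 113²) = 117 Ω
∠Z = arctan(-113/32.0) = -74.1°
I = V/|Z| = 1.45 A
P = VI cos φ = 170 × 1.45 × cos(-74.1°) = 67.5 W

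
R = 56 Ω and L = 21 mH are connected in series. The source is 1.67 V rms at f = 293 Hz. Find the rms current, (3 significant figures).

24.5 mA

ω = 2πf = 1841 rad/s
X_L = ωL = 38.7 Ω
Z = 56.0 + j38.7 Ω
|Z| = √(56.0² + 38.7²) = 68.0 Ω
I = V/|Z| = 1.67/68.0 = 24.5 mA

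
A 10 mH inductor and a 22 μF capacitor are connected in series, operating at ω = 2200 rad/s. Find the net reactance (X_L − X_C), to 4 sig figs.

X_L = ωL = 22.00 Ω
X_C = 1/(ωC) = 20.66 Ω
X = 22.00 − 20.66 = 1.339 Ω

1.339 Ω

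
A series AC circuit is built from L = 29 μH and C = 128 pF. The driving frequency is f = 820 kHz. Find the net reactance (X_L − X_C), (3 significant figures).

ω = 2πf = 5.152e+06 rad/s
X_L = ωL = 149 Ω
X_C = 1/(ωC) = 1520 Ω
X = 149 − 1520 = -1370 Ω

-1370 Ω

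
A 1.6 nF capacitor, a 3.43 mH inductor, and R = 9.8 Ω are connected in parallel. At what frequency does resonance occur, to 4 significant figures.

ω₀ = 1/√(LC) = 1/√(0.00343 × 1.6e-09) = 426900 rad/s
f₀ = ω₀/(2π) = 67.94 kHz

67.94 kHz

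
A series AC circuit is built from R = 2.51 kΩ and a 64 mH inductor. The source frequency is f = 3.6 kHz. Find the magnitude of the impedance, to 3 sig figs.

2900 Ω

ω = 2πf = 22620 rad/s
X_L = ωL = 1450 Ω
Z = 2510 + j1450 Ω
|Z| = √(2510² + 1450²) = 2900 Ω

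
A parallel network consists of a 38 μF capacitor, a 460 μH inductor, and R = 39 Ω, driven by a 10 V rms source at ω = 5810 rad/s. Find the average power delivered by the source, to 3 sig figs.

X_L = ωL = 2.67 Ω
X_C = 1/(ωC) = 4.53 Ω
Parallel: admittances add. Y = 1/R + 1/(jωL) + jωC
Y = (0.0256 − j0.153) S
|Y| = 0.156 S → |Z| = 1/|Y| = 6.43 Ω, ∠Z = −∠Y = 80.5°
I = V/|Z| = 1.56 A
P = VI cos φ = 10 × 1.56 × cos(80.5°) = 2.56 W

2.56 W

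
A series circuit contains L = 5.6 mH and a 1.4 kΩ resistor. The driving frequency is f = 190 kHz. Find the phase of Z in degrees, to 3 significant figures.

78.2°

ω = 2πf = 1.194e+06 rad/s
X_L = ωL = 6690 Ω
Z = 1400 + j6690 Ω
|Z| = √(1400² + 6690²) = 6830 Ω
∠Z = arctan(6690/1400) = 78.2°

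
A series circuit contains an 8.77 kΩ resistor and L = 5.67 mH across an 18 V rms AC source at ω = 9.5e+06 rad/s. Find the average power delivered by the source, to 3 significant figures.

X_L = ωL = 53900 Ω
Z = 8770 + j53900 Ω
|Z| = √(8770² + 53900²) = 54600 Ω
∠Z = arctan(53900/8770) = 80.8°
I = V/|Z| = 330 μA
P = VI cos φ = 18 × 0.000330 × cos(80.8°) = 954 μW

954 μW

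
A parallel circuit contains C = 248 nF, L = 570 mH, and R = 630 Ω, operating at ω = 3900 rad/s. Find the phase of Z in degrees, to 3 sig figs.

-18.1°

X_L = ωL = 2220 Ω
X_C = 1/(ωC) = 1030 Ω
Parallel: admittances add. Y = 1/R + 1/(jωL) + jωC
Y = (0.00159 + j0.000517) S
|Y| = 0.00167 S → |Z| = 1/|Y| = 599 Ω, ∠Z = −∠Y = -18.1°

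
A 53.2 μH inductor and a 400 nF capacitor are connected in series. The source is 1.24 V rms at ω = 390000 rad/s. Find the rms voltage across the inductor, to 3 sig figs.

1.79 V

X_L = ωL = 20.7 Ω
X_C = 1/(ωC) = 6.41 Ω
Net reactance X = X_L − X_C = 14.3 Ω
Z = j14.3 Ω
|Z| = √(0² + 14.3²) = 14.3 Ω
I = V/|Z| = 86.5 mA
V_L = I·|Z_L| = 0.0865 × 20.7 = 1.79 V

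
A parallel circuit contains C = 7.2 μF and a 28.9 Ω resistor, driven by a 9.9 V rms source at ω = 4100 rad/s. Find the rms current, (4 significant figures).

450.3 mA

X_C = 1/(ωC) = 33.88 Ω
Parallel: admittances add. Y = 1/R + jωC
Y = (0.03460 + j0.02952) S
|Y| = 0.04548 S → |Z| = 1/|Y| = 21.99 Ω, ∠Z = −∠Y = -40.47°
I = V/|Z| = 9.9/21.99 = 450.3 mA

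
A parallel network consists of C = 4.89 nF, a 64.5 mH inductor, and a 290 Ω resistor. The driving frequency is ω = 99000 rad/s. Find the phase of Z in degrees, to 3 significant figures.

-5.43°

X_L = ωL = 6390 Ω
X_C = 1/(ωC) = 2070 Ω
Parallel: admittances add. Y = 1/R + 1/(jωL) + jωC
Y = (0.00345 + j0.000328) S
|Y| = 0.00346 S → |Z| = 1/|Y| = 289 Ω, ∠Z = −∠Y = -5.43°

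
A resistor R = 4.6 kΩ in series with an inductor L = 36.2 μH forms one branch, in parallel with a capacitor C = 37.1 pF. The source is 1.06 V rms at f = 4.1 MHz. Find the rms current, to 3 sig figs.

993 μA

ω = 2πf = 2.576e+07 rad/s
X_L = ωL = 933 Ω
X_C = 1/(ωC) = 1050 Ω
Branch 1 (R+jX_L): Z₁ = 4600 + j933 Ω, |Z₁| = 4690 Ω
Branch 2 (−jX_C): Z₂ = −j1050 Ω
Parallel: Z = Z₁Z₂/(Z₁+Z₂), |Z| = 1070 Ω, ∠Z = -77.1°
I = V/|Z| = 1.06/1070 = 993 μA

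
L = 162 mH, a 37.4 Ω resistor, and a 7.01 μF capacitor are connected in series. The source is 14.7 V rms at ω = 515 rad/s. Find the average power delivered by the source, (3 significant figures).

X_L = ωL = 83.4 Ω
X_C = 1/(ωC) = 277 Ω
Net reactance X = X_L − X_C = -194 Ω
Z = 37.4 − j194 Ω
|Z| = √(37.4² + 194²) = 197 Ω
∠Z = arctan(-194/37.4) = -79.1°
I = V/|Z| = 74.6 mA
P = VI cos φ = 14.7 × 0.0746 × cos(-79.1°) = 208 mW

208 mW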